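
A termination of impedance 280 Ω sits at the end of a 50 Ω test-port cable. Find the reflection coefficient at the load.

Γ = 0.697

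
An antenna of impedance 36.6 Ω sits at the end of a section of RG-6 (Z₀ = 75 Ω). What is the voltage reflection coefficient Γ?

Γ = (Z_L − Z_0)/(Z_L + Z_0) = (36.6 − 75)/(36.6 + 75) = -38.4/111.6

Γ = -0.344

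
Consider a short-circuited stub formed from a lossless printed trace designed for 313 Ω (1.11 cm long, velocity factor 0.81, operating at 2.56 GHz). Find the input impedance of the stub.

Z_in ≈ +j283 Ω

λ = v/f = 0.81·c / 2.56 GHz = 0.0949 m
βl = 2π·l/λ = 2π × 0.117 = 42.1°
tan(βl) = 0.903
For a short-circuited stub, Z_in = jZ_0·tan(βl)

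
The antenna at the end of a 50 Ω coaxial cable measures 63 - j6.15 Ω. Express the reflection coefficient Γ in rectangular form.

Γ ≈ 0.118 − j0.048

Γ = (Z_L − Z_0)/(Z_L + Z_0) = (13 − j6.15)/(113 − j6.15)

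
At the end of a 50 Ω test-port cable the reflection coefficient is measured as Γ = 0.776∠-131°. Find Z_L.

Z_L = Z_0·(1 + Γ)/(1 − Γ) = 50·(0.491 − j0.586)/(1.51 + j0.586)

Z_L ≈ 7.59 − j22.3 Ω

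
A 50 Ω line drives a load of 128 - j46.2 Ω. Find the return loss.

Γ = (78 − j46.2)/(178 − j46.2), |Γ| = 0.493
RL = −20·log₁₀|Γ| = −20·log₁₀(0.493)

RL ≈ 6.14 dB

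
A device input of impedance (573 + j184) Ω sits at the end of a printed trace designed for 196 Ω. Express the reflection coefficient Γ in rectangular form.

Γ ≈ 0.518 + j0.115

Γ = (Z_L − Z_0)/(Z_L + Z_0) = (377 + j184)/(769 + j184)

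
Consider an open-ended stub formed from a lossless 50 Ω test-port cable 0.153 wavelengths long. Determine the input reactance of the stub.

βl = 2π × 0.153 = 55.1°
tan(βl) = 1.43
For an open-ended stub, Z_in = −jZ_0·cot(βl) = −jZ_0/tan(βl)

X_in ≈ -34.9 Ω (capacitive)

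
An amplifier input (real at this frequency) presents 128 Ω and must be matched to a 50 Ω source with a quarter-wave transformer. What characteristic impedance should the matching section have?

Z_qwt = √(Z_0·R_L) = √(50 × 128) = √6400

Z_qwt ≈ 80 Ω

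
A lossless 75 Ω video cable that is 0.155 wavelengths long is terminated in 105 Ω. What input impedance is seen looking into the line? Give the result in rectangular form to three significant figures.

βl = 2π × 0.155 = 55.8°
tan(βl) = tan(55.8°) = 1.47
Z_in = Z_0·(Z_L + jZ_0·tanβl)/(Z_0 + jZ_L·tanβl)
     = 75·(105 + j110)/(75 + j155)

Z_in ≈ 63.4 − j20.2 Ω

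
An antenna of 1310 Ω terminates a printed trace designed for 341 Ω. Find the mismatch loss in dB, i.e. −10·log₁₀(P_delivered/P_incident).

mismatch loss ≈ 1.83 dB

Γ = (1310 − 341)/(1310 + 341) = 0.587
|Γ|² = 0.344, so P_del/P_inc = 1 − |Γ|² = 0.656
ML = −10·log₁₀(1 − |Γ|²)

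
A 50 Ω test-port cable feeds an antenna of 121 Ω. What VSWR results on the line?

VSWR ≈ 2.42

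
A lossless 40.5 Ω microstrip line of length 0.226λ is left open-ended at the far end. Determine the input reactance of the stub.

X_in ≈ -6.15 Ω (capacitive)

βl = 2π × 0.226 = 81.4°
tan(βl) = 6.58
For an open-ended stub, Z_in = −jZ_0·cot(βl) = −jZ_0/tan(βl)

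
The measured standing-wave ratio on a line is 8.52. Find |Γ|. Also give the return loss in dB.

|Γ| ≈ 0.79; return loss ≈ 2.05 dB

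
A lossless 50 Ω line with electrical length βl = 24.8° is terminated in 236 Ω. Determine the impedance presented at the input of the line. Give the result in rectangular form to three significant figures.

Z_in ≈ 49.7 − j85.4 Ω

tan(βl) = tan(24.8°) = 0.462
Z_in = Z_0·(Z_L + jZ_0·tanβl)/(Z_0 + jZ_L·tanβl)
     = 50·(236 + j23.1)/(50 + j109)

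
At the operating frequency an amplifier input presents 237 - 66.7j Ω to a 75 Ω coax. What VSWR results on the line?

VSWR ≈ 3.44

Γ = (Z_L − Z_0)/(Z_L + Z_0) = (162 − j66.7)/(312 − j66.7)
|Γ| = 175/319 = 0.549
VSWR = (1 + |Γ|)/(1 − |Γ|) = 1.55/0.451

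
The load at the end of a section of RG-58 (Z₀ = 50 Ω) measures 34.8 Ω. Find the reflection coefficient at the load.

Γ = (Z_L − Z_0)/(Z_L + Z_0) = (34.8 − 50)/(34.8 + 50) = -15.2/84.8

Γ = -0.179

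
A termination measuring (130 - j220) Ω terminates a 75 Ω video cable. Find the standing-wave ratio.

Γ = (Z_L − Z_0)/(Z_L + Z_0) = (55 − j220)/(205 − j220)
|Γ| = 227/301 = 0.754
VSWR = (1 + |Γ|)/(1 − |Γ|) = 1.75/0.246

VSWR ≈ 7.13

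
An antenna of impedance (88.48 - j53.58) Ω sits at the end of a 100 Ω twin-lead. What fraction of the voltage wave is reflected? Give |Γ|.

|Γ| ≈ 0.28

Γ = (Z_L − Z_0)/(Z_L + Z_0) = (-11.52 − j53.58)/(188.5 − j53.58)
|Γ| = 54.8/196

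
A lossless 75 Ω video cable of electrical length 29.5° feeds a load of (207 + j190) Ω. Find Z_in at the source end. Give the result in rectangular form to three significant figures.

tan(βl) = tan(29.5°) = 0.566
Z_in = Z_0·(Z_L + jZ_0·tanβl)/(Z_0 + jZ_L·tanβl)
     = 75·(207 + j232)/(-32.5 + j117)

Z_in ≈ 104 − j161 Ω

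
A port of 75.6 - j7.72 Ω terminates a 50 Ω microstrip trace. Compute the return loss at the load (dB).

Γ = (25.6 − j7.72)/(125.6 − j7.72), |Γ| = 0.212
RL = −20·log₁₀|Γ| = −20·log₁₀(0.212)

RL ≈ 13.5 dB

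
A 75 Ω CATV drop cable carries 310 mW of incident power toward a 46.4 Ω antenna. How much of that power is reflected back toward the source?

Γ = (46.4 − 75)/(46.4 + 75) = -0.236
|Γ|² = 0.0555
P_refl = |Γ|²·P_inc = 17.2 mW, P_del = (1 − |Γ|²)·P_inc = 293 mW

P_reflected ≈ 17.2 mW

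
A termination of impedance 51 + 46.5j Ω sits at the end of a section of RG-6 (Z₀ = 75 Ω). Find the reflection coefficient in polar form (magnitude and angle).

Γ ≈ 0.39 ∠ 97°

Γ = (Z_L − Z_0)/(Z_L + Z_0) = (-24 + j46.5)/(126 + j46.5)
|Γ| = 52.3/134 = 0.39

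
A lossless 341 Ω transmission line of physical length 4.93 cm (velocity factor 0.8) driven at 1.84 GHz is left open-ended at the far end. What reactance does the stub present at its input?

X_in ≈ 354 Ω (inductive)

λ = v/f = 0.8·c / 1.84 GHz = 0.13 m
βl = 2π·l/λ = 2π × 0.378 = 136°
tan(βl) = -0.963
For an open-ended stub, Z_in = −jZ_0·cot(βl) = −jZ_0/tan(βl)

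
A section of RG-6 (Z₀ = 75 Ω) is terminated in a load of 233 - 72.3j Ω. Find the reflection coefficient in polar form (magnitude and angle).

Γ ≈ 0.549 ∠ -11.4°

Γ = (Z_L − Z_0)/(Z_L + Z_0) = (158 − j72.3)/(308 − j72.3)
|Γ| = 174/316 = 0.549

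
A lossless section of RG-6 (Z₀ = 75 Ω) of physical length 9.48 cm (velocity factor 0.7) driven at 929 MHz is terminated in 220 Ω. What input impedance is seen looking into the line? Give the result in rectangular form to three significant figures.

Z_in ≈ 78.9 + j86.7 Ω

λ = v/f = 0.7·c / 929 MHz = 0.226 m
βl = 2π·l/λ = 2π × 0.419 = 151°
tan(βl) = tan(151°) = -0.555
Z_in = Z_0·(Z_L + jZ_0·tanβl)/(Z_0 + jZ_L·tanβl)
     = 75·(220 − j41.6)/(75 − j122)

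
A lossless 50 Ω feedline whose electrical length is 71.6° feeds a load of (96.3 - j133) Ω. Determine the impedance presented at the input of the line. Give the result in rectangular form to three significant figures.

tan(βl) = tan(71.6°) = 3.01
Z_in = Z_0·(Z_L + jZ_0·tanβl)/(Z_0 + jZ_L·tanβl)
     = 50·(96.3 + j17.3)/(450 + j289)

Z_in ≈ 8.44 − j3.51 Ω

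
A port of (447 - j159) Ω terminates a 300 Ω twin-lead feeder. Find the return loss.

RL ≈ 10.9 dB

Γ = (147 − j159)/(747 − j159), |Γ| = 0.284
RL = −20·log₁₀|Γ| = −20·log₁₀(0.284)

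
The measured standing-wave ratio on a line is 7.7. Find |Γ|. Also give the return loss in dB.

|Γ| ≈ 0.77; return loss ≈ 2.27 dB

|Γ| = (S − 1)/(S + 1) = (7.7 − 1)/(7.7 + 1) = 6.7/8.7
RL = −20·log₁₀|Γ| = −20·log₁₀(0.77)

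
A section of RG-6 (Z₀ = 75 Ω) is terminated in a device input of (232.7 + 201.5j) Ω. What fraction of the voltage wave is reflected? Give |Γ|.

|Γ| ≈ 0.696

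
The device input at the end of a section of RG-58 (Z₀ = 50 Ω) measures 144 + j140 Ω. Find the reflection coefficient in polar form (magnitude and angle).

Γ = (Z_L − Z_0)/(Z_L + Z_0) = (94 + j140)/(194 + j140)
|Γ| = 169/239 = 0.705

Γ ≈ 0.705 ∠ 20.3°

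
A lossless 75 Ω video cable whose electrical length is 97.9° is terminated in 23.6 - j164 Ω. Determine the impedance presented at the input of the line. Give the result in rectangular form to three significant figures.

tan(βl) = tan(97.9°) = -7.21
Z_in = Z_0·(Z_L + jZ_0·tanβl)/(Z_0 + jZ_L·tanβl)
     = 75·(23.6 − j704)/(-1110 − j170)

Z_in ≈ 5.6 + j46.9 Ω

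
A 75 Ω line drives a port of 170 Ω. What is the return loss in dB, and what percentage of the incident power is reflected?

RL ≈ 8.23 dB; 15% of incident power reflected

Γ = (170 − 75)/(170 + 75) = 0.388
RL = −20·log₁₀(0.388) = 8.23 dB
P_refl/P_inc = |Γ|² = 0.15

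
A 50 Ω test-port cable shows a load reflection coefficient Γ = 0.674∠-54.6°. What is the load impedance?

Z_L = Z_0·(1 + Γ)/(1 − Γ) = 50·(1.39 − j0.549)/(0.61 + j0.549)

Z_L ≈ 40.5 − j81.6 Ω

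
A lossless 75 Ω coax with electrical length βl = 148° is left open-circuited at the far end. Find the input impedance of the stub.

tan(βl) = -0.625
For an open-circuited stub, Z_in = −jZ_0·cot(βl) = −jZ_0/tan(βl)

Z_in ≈ +j120 Ω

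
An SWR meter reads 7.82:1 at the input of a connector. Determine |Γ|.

|Γ| ≈ 0.773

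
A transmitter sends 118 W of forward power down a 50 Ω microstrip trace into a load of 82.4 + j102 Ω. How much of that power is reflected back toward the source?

P_reflected ≈ 48.4 W

|Γ| = |(32.4 + j102)/(132.4 + j102)| = 0.64
|Γ|² = 0.41
P_refl = |Γ|²·P_inc = 48.4 W, P_del = (1 − |Γ|²)·P_inc = 69.6 W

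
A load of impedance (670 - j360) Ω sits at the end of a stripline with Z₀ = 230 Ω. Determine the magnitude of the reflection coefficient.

Γ = (Z_L − Z_0)/(Z_L + Z_0) = (440 − j360)/(900 − j360)
|Γ| = 569/969

|Γ| ≈ 0.586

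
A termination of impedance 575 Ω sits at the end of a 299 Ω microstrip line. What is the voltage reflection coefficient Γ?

Γ = (Z_L − Z_0)/(Z_L + Z_0) = (575 − 299)/(575 + 299) = 276/874

Γ = 0.316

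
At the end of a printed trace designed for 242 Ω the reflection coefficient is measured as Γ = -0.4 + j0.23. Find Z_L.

Z_L = Z_0·(1 + Γ)/(1 − Γ) = 242·(0.6 + j0.23)/(1.4 − j0.23)

Z_L ≈ 94.6 + j55.3 Ω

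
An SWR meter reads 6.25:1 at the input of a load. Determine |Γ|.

|Γ| ≈ 0.724

|Γ| = (S − 1)/(S + 1) = (6.25 − 1)/(6.25 + 1) = 5.25/7.25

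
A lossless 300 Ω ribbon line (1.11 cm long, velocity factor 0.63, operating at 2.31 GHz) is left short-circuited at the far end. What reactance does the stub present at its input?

X_in ≈ 343 Ω (inductive)

λ = v/f = 0.63·c / 2.31 GHz = 0.0818 m
βl = 2π·l/λ = 2π × 0.136 = 48.8°
tan(βl) = 1.14
For a short-circuited stub, Z_in = jZ_0·tan(βl)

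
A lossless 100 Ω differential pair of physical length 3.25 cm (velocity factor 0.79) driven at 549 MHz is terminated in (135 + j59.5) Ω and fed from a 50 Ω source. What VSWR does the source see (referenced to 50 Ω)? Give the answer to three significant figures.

λ = v/f = 0.79·c / 549 MHz = 0.432 m
βl = 2π·l/λ = 2π × 0.0753 = 27.1°
tan(βl) = 0.512
Z_in = Z_0·(Z_L + jZ_0·tanβl)/(Z_0 + jZ_L·tanβl) = 177 − j17 Ω
Γ_s = (Z_in − Z_s)/(Z_in + Z_s) = (127 − j17)/(227 − j17), |Γ_s| = 0.563
VSWR = (1 + |Γ_s|)/(1 − |Γ_s|)

VSWR ≈ 3.58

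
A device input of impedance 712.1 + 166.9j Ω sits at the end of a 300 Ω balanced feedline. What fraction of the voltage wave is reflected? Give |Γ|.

Γ = (Z_L − Z_0)/(Z_L + Z_0) = (412.1 + j166.9)/(1012 + j166.9)
|Γ| = 445/1030

|Γ| ≈ 0.433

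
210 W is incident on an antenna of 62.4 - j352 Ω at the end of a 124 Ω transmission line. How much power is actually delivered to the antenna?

|Γ| = |(-61.6 − j352)/(186.4 − j352)| = 0.897
|Γ|² = 0.805
P_refl = |Γ|²·P_inc = 169 W, P_del = (1 − |Γ|²)·P_inc = 41 W

P_delivered ≈ 41 W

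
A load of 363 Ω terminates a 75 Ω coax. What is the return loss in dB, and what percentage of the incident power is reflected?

RL ≈ 3.64 dB; 43.2% of incident power reflected

Γ = (363 − 75)/(363 + 75) = 0.658
RL = −20·log₁₀(0.658) = 3.64 dB
P_refl/P_inc = |Γ|² = 0.432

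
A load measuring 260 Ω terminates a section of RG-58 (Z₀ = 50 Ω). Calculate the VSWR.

VSWR ≈ 5.2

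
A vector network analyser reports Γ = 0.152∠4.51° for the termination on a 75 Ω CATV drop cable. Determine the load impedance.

Z_L ≈ 102 + j2.49 Ω

Z_L = Z_0·(1 + Γ)/(1 − Γ) = 75·(1.15 + j0.012)/(0.848 − j0.012)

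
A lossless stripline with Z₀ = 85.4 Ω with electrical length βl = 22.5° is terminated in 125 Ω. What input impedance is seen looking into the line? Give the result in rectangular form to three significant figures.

tan(βl) = tan(22.5°) = 0.414
Z_in = Z_0·(Z_L + jZ_0·tanβl)/(Z_0 + jZ_L·tanβl)
     = 85.4·(125 + j35.4)/(85.4 + j51.8)

Z_in ≈ 107 − j29.5 Ω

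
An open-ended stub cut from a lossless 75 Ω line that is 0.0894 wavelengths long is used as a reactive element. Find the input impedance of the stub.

βl = 2π × 0.0894 = 32.2°
tan(βl) = 0.629
For an open-ended stub, Z_in = −jZ_0·cot(βl) = −jZ_0/tan(βl)

Z_in ≈ −j119 Ω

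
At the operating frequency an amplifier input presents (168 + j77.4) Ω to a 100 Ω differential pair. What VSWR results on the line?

VSWR ≈ 2.17

Γ = (Z_L − Z_0)/(Z_L + Z_0) = (68 + j77.4)/(268 + j77.4)
|Γ| = 103/279 = 0.369
VSWR = (1 + |Γ|)/(1 − |Γ|) = 1.37/0.631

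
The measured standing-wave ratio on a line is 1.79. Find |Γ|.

|Γ| ≈ 0.283

|Γ| = (S − 1)/(S + 1) = (1.79 − 1)/(1.79 + 1) = 0.79/2.79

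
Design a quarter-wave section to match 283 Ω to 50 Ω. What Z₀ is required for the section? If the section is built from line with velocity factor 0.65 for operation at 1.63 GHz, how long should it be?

Z_qwt ≈ 119 Ω; length ≈ 2.99 cm

Z_qwt = √(Z_0·R_L) = √(50 × 283) = √14150
λ = 0.65·c/f = 0.12 m, so l = λ/4 = 0.0299 m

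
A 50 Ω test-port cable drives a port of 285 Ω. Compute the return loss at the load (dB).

RL ≈ 3.08 dB

Γ = (285 − 50)/(285 + 50) = 0.701
RL = −20·log₁₀|Γ| = −20·log₁₀(0.701)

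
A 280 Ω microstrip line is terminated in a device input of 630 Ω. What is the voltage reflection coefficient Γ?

Γ = (Z_L − Z_0)/(Z_L + Z_0) = (630 − 280)/(630 + 280) = 350/910

Γ = 0.385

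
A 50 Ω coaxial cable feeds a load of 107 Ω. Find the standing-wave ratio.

VSWR ≈ 2.14

For a purely resistive load, VSWR = R_L/Z_0 or Z_0/R_L (whichever > 1) = 107/50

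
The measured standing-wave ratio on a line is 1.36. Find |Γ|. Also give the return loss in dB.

|Γ| ≈ 0.153; return loss ≈ 16.3 dB

|Γ| = (S − 1)/(S + 1) = (1.36 − 1)/(1.36 + 1) = 0.36/2.36
RL = −20·log₁₀|Γ| = −20·log₁₀(0.153)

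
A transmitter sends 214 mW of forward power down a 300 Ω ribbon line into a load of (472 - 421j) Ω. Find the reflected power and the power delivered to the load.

|Γ| = |(172 − j421)/(772 − j421)| = 0.517
|Γ|² = 0.267
P_refl = |Γ|²·P_inc = 57.2 mW, P_del = (1 − |Γ|²)·P_inc = 157 mW

P_reflected ≈ 57.2 mW; P_delivered ≈ 157 mW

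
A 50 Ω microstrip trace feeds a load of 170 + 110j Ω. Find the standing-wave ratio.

Γ = (Z_L − Z_0)/(Z_L + Z_0) = (120 + j110)/(220 + j110)
|Γ| = 163/246 = 0.662
VSWR = (1 + |Γ|)/(1 − |Γ|) = 1.66/0.338

VSWR ≈ 4.91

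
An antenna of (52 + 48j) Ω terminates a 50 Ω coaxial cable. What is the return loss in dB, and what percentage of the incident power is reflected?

RL ≈ 7.41 dB; 18.2% of incident power reflected

Γ = (2 + j48)/(102 + j48), |Γ| = 0.426
RL = −20·log₁₀(0.426) = 7.41 dB
P_refl/P_inc = |Γ|² = 0.182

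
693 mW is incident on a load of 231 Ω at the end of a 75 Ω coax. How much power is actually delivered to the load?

Γ = (231 − 75)/(231 + 75) = 0.51
|Γ|² = 0.26
P_refl = |Γ|²·P_inc = 180 mW, P_del = (1 − |Γ|²)·P_inc = 513 mW

P_delivered ≈ 513 mW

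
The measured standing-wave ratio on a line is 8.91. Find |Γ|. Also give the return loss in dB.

|Γ| = (S − 1)/(S + 1) = (8.91 − 1)/(8.91 + 1) = 7.91/9.91
RL = −20·log₁₀|Γ| = −20·log₁₀(0.798)

|Γ| ≈ 0.798; return loss ≈ 1.96 dB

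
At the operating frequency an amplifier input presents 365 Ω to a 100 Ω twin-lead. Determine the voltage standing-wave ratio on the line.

For a purely resistive load, VSWR = R_L/Z_0 or Z_0/R_L (whichever > 1) = 365/100

VSWR ≈ 3.65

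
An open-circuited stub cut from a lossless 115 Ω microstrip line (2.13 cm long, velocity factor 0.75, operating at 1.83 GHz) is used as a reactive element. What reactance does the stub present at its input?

X_in ≈ -60.2 Ω (capacitive)

λ = v/f = 0.75·c / 1.83 GHz = 0.123 m
βl = 2π·l/λ = 2π × 0.173 = 62.4°
tan(βl) = 1.91
For an open-circuited stub, Z_in = −jZ_0·cot(βl) = −jZ_0/tan(βl)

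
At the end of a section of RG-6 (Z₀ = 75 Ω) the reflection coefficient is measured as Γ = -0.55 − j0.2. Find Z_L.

Z_L = Z_0·(1 + Γ)/(1 − Γ) = 75·(0.45 − j0.2)/(1.55 + j0.2)

Z_L ≈ 20.2 − j12.3 Ω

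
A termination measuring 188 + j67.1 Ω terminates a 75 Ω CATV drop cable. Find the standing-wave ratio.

VSWR ≈ 2.88

Γ = (Z_L − Z_0)/(Z_L + Z_0) = (113 + j67.1)/(263 + j67.1)
|Γ| = 131/271 = 0.484
VSWR = (1 + |Γ|)/(1 − |Γ|) = 1.48/0.516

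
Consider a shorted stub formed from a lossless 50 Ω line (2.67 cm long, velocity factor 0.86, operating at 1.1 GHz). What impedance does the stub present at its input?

λ = v/f = 0.86·c / 1.1 GHz = 0.235 m
βl = 2π·l/λ = 2π × 0.114 = 41°
tan(βl) = 0.869
For a shorted stub, Z_in = jZ_0·tan(βl)

Z_in ≈ +j43.4 Ω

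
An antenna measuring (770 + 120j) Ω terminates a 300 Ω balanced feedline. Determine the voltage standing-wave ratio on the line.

Γ = (Z_L − Z_0)/(Z_L + Z_0) = (470 + j120)/(1070 + j120)
|Γ| = 485/1080 = 0.451
VSWR = (1 + |Γ|)/(1 − |Γ|) = 1.45/0.549

VSWR ≈ 2.64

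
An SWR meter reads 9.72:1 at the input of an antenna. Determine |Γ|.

|Γ| ≈ 0.813

|Γ| = (S − 1)/(S + 1) = (9.72 − 1)/(9.72 + 1) = 8.72/10.7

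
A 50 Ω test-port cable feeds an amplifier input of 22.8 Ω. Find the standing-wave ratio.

For a purely resistive load, VSWR = R_L/Z_0 or Z_0/R_L (whichever > 1) = 50/22.8

VSWR ≈ 2.19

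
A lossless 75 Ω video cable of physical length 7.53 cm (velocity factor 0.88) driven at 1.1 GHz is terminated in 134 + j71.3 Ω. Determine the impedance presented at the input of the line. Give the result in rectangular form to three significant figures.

λ = v/f = 0.88·c / 1.1 GHz = 0.24 m
βl = 2π·l/λ = 2π × 0.314 = 113°
tan(βl) = tan(113°) = -2.36
Z_in = Z_0·(Z_L + jZ_0·tanβl)/(Z_0 + jZ_L·tanβl)
     = 75·(134 − j106)/(243 − j316)

Z_in ≈ 31.1 + j7.84 Ω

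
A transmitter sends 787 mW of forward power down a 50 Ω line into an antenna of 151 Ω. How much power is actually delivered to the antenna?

P_delivered ≈ 588 mW

Γ = (151 − 50)/(151 + 50) = 0.502
|Γ|² = 0.252
P_refl = |Γ|²·P_inc = 199 mW, P_del = (1 − |Γ|²)·P_inc = 588 mW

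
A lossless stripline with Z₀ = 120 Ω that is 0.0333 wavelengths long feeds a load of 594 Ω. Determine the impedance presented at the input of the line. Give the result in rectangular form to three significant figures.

βl = 2π × 0.0333 = 12°
tan(βl) = tan(12°) = 0.212
Z_in = Z_0·(Z_L + jZ_0·tanβl)/(Z_0 + jZ_L·tanβl)
     = 120·(594 + j25.5)/(120 + j126)

Z_in ≈ 295 − j285 Ω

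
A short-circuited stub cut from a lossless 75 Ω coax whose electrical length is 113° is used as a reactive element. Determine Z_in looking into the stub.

tan(βl) = -2.36
For a short-circuited stub, Z_in = jZ_0·tan(βl)

Z_in ≈ −j177 Ω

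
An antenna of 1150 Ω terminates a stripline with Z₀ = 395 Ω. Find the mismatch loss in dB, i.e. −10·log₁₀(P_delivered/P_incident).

mismatch loss ≈ 1.19 dB

Γ = (1150 − 395)/(1150 + 395) = 0.489
|Γ|² = 0.239, so P_del/P_inc = 1 − |Γ|² = 0.761
ML = −10·log₁₀(1 − |Γ|²)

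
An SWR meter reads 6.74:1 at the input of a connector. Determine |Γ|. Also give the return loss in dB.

|Γ| ≈ 0.742; return loss ≈ 2.6 dB

|Γ| = (S − 1)/(S + 1) = (6.74 − 1)/(6.74 + 1) = 5.74/7.74
RL = −20·log₁₀|Γ| = −20·log₁₀(0.742)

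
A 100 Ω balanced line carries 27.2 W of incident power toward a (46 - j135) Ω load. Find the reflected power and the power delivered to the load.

P_reflected ≈ 14.5 W; P_delivered ≈ 12.7 W

|Γ| = |(-54 − j135)/(146 − j135)| = 0.731
|Γ|² = 0.535
P_refl = |Γ|²·P_inc = 14.5 W, P_del = (1 − |Γ|²)·P_inc = 12.7 W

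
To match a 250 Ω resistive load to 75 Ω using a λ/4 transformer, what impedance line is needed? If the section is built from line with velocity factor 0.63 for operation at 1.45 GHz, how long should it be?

Z_qwt ≈ 137 Ω; length ≈ 3.26 cm

Z_qwt = √(Z_0·R_L) = √(75 × 250) = √18750
λ = 0.63·c/f = 0.13 m, so l = λ/4 = 0.0326 m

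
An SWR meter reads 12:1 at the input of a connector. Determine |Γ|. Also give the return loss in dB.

|Γ| ≈ 0.846; return loss ≈ 1.45 dB

|Γ| = (S − 1)/(S + 1) = (12 − 1)/(12 + 1) = 11/13
RL = −20·log₁₀|Γ| = −20·log₁₀(0.846)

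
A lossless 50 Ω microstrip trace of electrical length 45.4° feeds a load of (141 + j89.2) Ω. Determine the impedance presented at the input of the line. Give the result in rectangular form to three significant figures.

Z_in ≈ 32.4 − j58.5 Ω

tan(βl) = tan(45.4°) = 1.01
Z_in = Z_0·(Z_L + jZ_0·tanβl)/(Z_0 + jZ_L·tanβl)
     = 50·(141 + j140)/(-40.5 + j143)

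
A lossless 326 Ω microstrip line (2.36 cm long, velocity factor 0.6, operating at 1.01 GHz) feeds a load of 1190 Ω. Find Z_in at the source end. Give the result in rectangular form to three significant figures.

Z_in ≈ 154 − j259 Ω

λ = v/f = 0.6·c / 1.01 GHz = 0.178 m
βl = 2π·l/λ = 2π × 0.132 = 47.7°
tan(βl) = tan(47.7°) = 1.1
Z_in = Z_0·(Z_L + jZ_0·tanβl)/(Z_0 + jZ_L·tanβl)
     = 326·(1190 + j358)/(326 + j1310)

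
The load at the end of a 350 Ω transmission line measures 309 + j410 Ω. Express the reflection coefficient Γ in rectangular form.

Γ ≈ 0.234 + j0.476

Γ = (Z_L − Z_0)/(Z_L + Z_0) = (-41 + j410)/(659 + j410)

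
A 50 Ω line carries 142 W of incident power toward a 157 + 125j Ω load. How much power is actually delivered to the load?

P_delivered ≈ 76.3 W

|Γ| = |(107 + j125)/(207 + j125)| = 0.68
|Γ|² = 0.463
P_refl = |Γ|²·P_inc = 65.7 W, P_del = (1 − |Γ|²)·P_inc = 76.3 W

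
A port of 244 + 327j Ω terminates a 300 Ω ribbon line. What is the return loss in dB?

RL ≈ 5.64 dB

Γ = (-56 + j327)/(544 + j327), |Γ| = 0.523
RL = −20·log₁₀|Γ| = −20·log₁₀(0.523)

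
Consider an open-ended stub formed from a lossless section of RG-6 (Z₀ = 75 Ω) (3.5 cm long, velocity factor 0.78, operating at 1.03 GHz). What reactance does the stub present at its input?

X_in ≈ -51.6 Ω (capacitive)

λ = v/f = 0.78·c / 1.03 GHz = 0.227 m
βl = 2π·l/λ = 2π × 0.154 = 55.5°
tan(βl) = 1.45
For an open-ended stub, Z_in = −jZ_0·cot(βl) = −jZ_0/tan(βl)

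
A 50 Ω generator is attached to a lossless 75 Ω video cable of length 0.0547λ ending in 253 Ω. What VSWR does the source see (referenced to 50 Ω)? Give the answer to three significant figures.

βl = 2π × 0.0547 = 19.7°
tan(βl) = 0.358
Z_in = Z_0·(Z_L + jZ_0·tanβl)/(Z_0 + jZ_L·tanβl) = 116 − j113 Ω
Γ_s = (Z_in − Z_s)/(Z_in + Z_s) = (66.1 − j113)/(166 − j113), |Γ_s| = 0.653
VSWR = (1 + |Γ_s|)/(1 − |Γ_s|)

VSWR ≈ 4.76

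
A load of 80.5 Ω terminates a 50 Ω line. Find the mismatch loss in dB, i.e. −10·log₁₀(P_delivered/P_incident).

mismatch loss ≈ 0.244 dB

Γ = (80.5 − 50)/(80.5 + 50) = 0.234
|Γ|² = 0.0546, so P_del/P_inc = 1 − |Γ|² = 0.945
ML = −10·log₁₀(1 − |Γ|²)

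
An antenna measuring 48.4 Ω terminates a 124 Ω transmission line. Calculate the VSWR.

VSWR ≈ 2.56

Γ = (48.4 − 124)/(48.4 + 124) = -0.439
VSWR = (1 + 0.439)/(1 − 0.439)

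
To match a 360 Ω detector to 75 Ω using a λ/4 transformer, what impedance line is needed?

Z_qwt = √(Z_0·R_L) = √(75 × 360) = √27000

Z_qwt ≈ 164 Ω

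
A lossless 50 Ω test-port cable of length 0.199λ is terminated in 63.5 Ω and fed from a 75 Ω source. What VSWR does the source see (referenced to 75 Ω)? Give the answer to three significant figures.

βl = 2π × 0.199 = 71.6°
tan(βl) = 3.01
Z_in = Z_0·(Z_L + jZ_0·tanβl)/(Z_0 + jZ_L·tanβl) = 40.9 − j5.9 Ω
Γ_s = (Z_in − Z_s)/(Z_in + Z_s) = (-34.1 − j5.9)/(116 − j5.9), |Γ_s| = 0.298
VSWR = (1 + |Γ_s|)/(1 − |Γ_s|)

VSWR ≈ 1.85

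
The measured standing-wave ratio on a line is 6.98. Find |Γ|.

|Γ| = (S − 1)/(S + 1) = (6.98 − 1)/(6.98 + 1) = 5.98/7.98

|Γ| ≈ 0.749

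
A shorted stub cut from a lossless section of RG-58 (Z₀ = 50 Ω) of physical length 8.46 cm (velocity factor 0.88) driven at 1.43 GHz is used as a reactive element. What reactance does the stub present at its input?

λ = v/f = 0.88·c / 1.43 GHz = 0.185 m
βl = 2π·l/λ = 2π × 0.458 = 165°
tan(βl) = -0.269
For a shorted stub, Z_in = jZ_0·tan(βl)

X_in ≈ -13.4 Ω (capacitive)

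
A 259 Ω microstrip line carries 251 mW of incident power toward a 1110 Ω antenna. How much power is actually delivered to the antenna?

P_delivered ≈ 154 mW

Γ = (1110 − 259)/(1110 + 259) = 0.622
|Γ|² = 0.386
P_refl = |Γ|²·P_inc = 97 mW, P_del = (1 − |Γ|²)·P_inc = 154 mW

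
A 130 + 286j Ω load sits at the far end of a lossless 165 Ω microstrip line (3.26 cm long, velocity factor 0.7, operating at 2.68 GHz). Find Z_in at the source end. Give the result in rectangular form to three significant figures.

Z_in ≈ 41 + j104 Ω

λ = v/f = 0.7·c / 2.68 GHz = 0.0784 m
βl = 2π·l/λ = 2π × 0.416 = 150°
tan(βl) = tan(150°) = -0.583
Z_in = Z_0·(Z_L + jZ_0·tanβl)/(Z_0 + jZ_L·tanβl)
     = 165·(130 + j190)/(332 − j75.7)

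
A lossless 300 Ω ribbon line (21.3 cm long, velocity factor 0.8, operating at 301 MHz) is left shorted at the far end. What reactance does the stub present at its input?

λ = v/f = 0.8·c / 301 MHz = 0.797 m
βl = 2π·l/λ = 2π × 0.267 = 96.2°
tan(βl) = -9.25
For a shorted stub, Z_in = jZ_0·tan(βl)

X_in ≈ -2780 Ω (capacitive)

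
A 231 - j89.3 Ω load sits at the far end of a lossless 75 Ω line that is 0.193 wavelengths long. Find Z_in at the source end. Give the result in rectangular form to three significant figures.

Z_in ≈ 22.1 − j16.9 Ω

βl = 2π × 0.193 = 69.5°
tan(βl) = tan(69.5°) = 2.67
Z_in = Z_0·(Z_L + jZ_0·tanβl)/(Z_0 + jZ_L·tanβl)
     = 75·(231 + j111)/(314 + j617)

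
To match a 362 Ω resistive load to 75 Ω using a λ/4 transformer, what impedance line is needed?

Z_qwt = √(Z_0·R_L) = √(75 × 362) = √27150

Z_qwt ≈ 165 Ω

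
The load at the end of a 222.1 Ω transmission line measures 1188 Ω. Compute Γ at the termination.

Γ = 0.685

Γ = (Z_L − Z_0)/(Z_L + Z_0) = (1188 − 222.1)/(1188 + 222.1) = 965.9/1410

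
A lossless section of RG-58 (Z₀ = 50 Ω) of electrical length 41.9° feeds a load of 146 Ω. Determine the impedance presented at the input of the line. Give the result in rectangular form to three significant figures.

tan(βl) = tan(41.9°) = 0.897
Z_in = Z_0·(Z_L + jZ_0·tanβl)/(Z_0 + jZ_L·tanβl)
     = 50·(146 + j44.9)/(50 + j131)

Z_in ≈ 33.5 − j42.9 Ω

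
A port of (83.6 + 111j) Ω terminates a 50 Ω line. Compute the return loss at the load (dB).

RL ≈ 3.51 dB

Γ = (33.6 + j111)/(133.6 + j111), |Γ| = 0.668
RL = −20·log₁₀|Γ| = −20·log₁₀(0.668)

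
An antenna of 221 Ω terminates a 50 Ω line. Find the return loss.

Γ = (221 − 50)/(221 + 50) = 0.631
RL = −20·log₁₀|Γ| = −20·log₁₀(0.631)

RL ≈ 4 dB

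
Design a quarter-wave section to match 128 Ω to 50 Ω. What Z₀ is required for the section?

Z_qwt ≈ 80 Ω

Z_qwt = √(Z_0·R_L) = √(50 × 128) = √6400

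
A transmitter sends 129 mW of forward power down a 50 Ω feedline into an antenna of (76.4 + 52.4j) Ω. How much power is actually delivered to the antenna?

|Γ| = |(26.4 + j52.4)/(126.4 + j52.4)| = 0.429
|Γ|² = 0.184
P_refl = |Γ|²·P_inc = 23.7 mW, P_del = (1 − |Γ|²)·P_inc = 105 mW

P_delivered ≈ 105 mW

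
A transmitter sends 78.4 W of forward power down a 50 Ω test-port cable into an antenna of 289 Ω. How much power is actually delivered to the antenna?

Γ = (289 − 50)/(289 + 50) = 0.705
|Γ|² = 0.497
P_refl = |Γ|²·P_inc = 39 W, P_del = (1 − |Γ|²)·P_inc = 39.4 W

P_delivered ≈ 39.4 W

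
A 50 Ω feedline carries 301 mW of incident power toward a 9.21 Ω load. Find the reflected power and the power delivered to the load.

Γ = (9.21 − 50)/(9.21 + 50) = -0.689
|Γ|² = 0.475
P_refl = |Γ|²·P_inc = 143 mW, P_del = (1 − |Γ|²)·P_inc = 158 mW

P_reflected ≈ 143 mW; P_delivered ≈ 158 mW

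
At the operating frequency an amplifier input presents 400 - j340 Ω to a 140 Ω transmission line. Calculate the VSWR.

Γ = (Z_L − Z_0)/(Z_L + Z_0) = (260 − j340)/(540 − j340)
|Γ| = 428/638 = 0.671
VSWR = (1 + |Γ|)/(1 − |Γ|) = 1.67/0.329

VSWR ≈ 5.07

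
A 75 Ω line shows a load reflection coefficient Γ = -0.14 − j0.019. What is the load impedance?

Z_L = Z_0·(1 + Γ)/(1 − Γ) = 75·(0.86 − j0.019)/(1.14 + j0.019)

Z_L ≈ 56.5 − j2.19 Ω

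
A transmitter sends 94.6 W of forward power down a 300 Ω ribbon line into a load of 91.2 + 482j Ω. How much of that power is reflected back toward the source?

|Γ| = |(-208.8 + j482)/(391.2 + j482)| = 0.846
|Γ|² = 0.716
P_refl = |Γ|²·P_inc = 67.7 W, P_del = (1 − |Γ|²)·P_inc = 26.9 W

P_reflected ≈ 67.7 W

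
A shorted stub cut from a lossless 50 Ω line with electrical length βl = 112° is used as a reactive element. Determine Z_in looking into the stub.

tan(βl) = -2.48
For a shorted stub, Z_in = jZ_0·tan(βl)

Z_in ≈ −j124 Ω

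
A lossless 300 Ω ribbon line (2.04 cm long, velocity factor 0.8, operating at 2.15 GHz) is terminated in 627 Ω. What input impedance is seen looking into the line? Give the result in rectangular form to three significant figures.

Z_in ≈ 165 − j99.4 Ω

λ = v/f = 0.8·c / 2.15 GHz = 0.112 m
βl = 2π·l/λ = 2π × 0.183 = 65.8°
tan(βl) = tan(65.8°) = 2.22
Z_in = Z_0·(Z_L + jZ_0·tanβl)/(Z_0 + jZ_L·tanβl)
     = 300·(627 + j667)/(300 + j1390)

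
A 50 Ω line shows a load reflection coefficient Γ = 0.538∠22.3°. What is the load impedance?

Z_L = Z_0·(1 + Γ)/(1 − Γ) = 50·(1.5 + j0.204)/(0.502 − j0.204)

Z_L ≈ 121 + j69.5 Ω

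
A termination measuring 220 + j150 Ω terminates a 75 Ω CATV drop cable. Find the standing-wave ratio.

Γ = (Z_L − Z_0)/(Z_L + Z_0) = (145 + j150)/(295 + j150)
|Γ| = 209/331 = 0.63
VSWR = (1 + |Γ|)/(1 − |Γ|) = 1.63/0.37

VSWR ≈ 4.41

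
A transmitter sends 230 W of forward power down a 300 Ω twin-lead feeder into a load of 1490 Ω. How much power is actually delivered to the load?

Γ = (1490 − 300)/(1490 + 300) = 0.665
|Γ|² = 0.442
P_refl = |Γ|²·P_inc = 102 W, P_del = (1 − |Γ|²)·P_inc = 128 W

P_delivered ≈ 128 W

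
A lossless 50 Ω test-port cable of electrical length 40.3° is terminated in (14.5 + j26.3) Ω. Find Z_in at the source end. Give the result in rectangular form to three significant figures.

tan(βl) = tan(40.3°) = 0.848
Z_in = Z_0·(Z_L + jZ_0·tanβl)/(Z_0 + jZ_L·tanβl)
     = 50·(14.5 + j68.7)/(27.7 + j12.3)

Z_in ≈ 67.9 + j93.9 Ω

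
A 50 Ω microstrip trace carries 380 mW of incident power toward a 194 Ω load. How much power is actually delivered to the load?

Γ = (194 − 50)/(194 + 50) = 0.59
|Γ|² = 0.348
P_refl = |Γ|²·P_inc = 132 mW, P_del = (1 − |Γ|²)·P_inc = 248 mW

P_delivered ≈ 248 mW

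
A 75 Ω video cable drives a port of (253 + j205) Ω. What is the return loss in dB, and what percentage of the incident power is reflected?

RL ≈ 3.07 dB; 49.3% of incident power reflected

Γ = (178 + j205)/(328 + j205), |Γ| = 0.702
RL = −20·log₁₀(0.702) = 3.07 dB
P_refl/P_inc = |Γ|² = 0.493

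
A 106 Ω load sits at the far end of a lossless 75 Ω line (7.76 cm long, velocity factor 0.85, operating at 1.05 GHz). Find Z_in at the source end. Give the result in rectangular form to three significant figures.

Z_in ≈ 58.3 + j15.8 Ω

λ = v/f = 0.85·c / 1.05 GHz = 0.243 m
βl = 2π·l/λ = 2π × 0.32 = 115°
tan(βl) = tan(115°) = -2.14
Z_in = Z_0·(Z_L + jZ_0·tanβl)/(Z_0 + jZ_L·tanβl)
     = 75·(106 − j161)/(75 − j227)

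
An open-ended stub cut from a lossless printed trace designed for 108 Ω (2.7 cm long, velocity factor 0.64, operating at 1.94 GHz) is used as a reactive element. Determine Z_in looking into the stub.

λ = v/f = 0.64·c / 1.94 GHz = 0.099 m
βl = 2π·l/λ = 2π × 0.273 = 98.2°
tan(βl) = -6.93
For an open-ended stub, Z_in = −jZ_0·cot(βl) = −jZ_0/tan(βl)

Z_in ≈ +j15.6 Ω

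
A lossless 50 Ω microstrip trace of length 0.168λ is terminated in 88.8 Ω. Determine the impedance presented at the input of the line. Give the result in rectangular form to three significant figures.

Z_in ≈ 33.7 − j17.6 Ω

βl = 2π × 0.168 = 60.5°
tan(βl) = tan(60.5°) = 1.77
Z_in = Z_0·(Z_L + jZ_0·tanβl)/(Z_0 + jZ_L·tanβl)
     = 50·(88.8 + j88.3)/(50 + j157)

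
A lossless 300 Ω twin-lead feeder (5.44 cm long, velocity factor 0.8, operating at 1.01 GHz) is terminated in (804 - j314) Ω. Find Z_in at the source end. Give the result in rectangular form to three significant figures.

λ = v/f = 0.8·c / 1.01 GHz = 0.238 m
βl = 2π·l/λ = 2π × 0.229 = 82.4°
tan(βl) = tan(82.4°) = 7.51
Z_in = Z_0·(Z_L + jZ_0·tanβl)/(Z_0 + jZ_L·tanβl)
     = 300·(804 + j1940)/(2660 + j6040)

Z_in ≈ 95.4 + j2.07 Ω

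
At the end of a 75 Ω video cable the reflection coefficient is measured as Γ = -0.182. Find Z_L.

Z_L ≈ 51.9 Ω

Z_L = Z_0·(1 + Γ)/(1 − Γ) = 75·(0.818)/(1.18)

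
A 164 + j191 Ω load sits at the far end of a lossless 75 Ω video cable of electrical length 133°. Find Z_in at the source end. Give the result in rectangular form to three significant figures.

tan(βl) = tan(133°) = -1.07
Z_in = Z_0·(Z_L + jZ_0·tanβl)/(Z_0 + jZ_L·tanβl)
     = 75·(164 + j111)/(280 − j176)

Z_in ≈ 18.2 + j41 Ω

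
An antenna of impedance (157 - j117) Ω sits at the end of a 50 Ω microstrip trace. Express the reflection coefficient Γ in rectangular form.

Γ ≈ 0.634 − j0.207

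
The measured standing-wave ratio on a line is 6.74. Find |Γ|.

|Γ| ≈ 0.742

|Γ| = (S − 1)/(S + 1) = (6.74 − 1)/(6.74 + 1) = 5.74/7.74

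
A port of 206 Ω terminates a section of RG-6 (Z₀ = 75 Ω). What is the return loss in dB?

Γ = (206 − 75)/(206 + 75) = 0.466
RL = −20·log₁₀|Γ| = −20·log₁₀(0.466)

RL ≈ 6.63 dB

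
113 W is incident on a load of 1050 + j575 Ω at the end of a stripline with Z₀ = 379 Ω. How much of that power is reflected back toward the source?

P_reflected ≈ 37.2 W

|Γ| = |(671 + j575)/(1429 + j575)| = 0.574
|Γ|² = 0.329
P_refl = |Γ|²·P_inc = 37.2 W, P_del = (1 − |Γ|²)·P_inc = 75.8 W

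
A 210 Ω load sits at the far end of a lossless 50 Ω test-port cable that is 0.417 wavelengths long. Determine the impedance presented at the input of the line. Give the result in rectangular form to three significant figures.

Z_in ≈ 40.9 + j70.1 Ω

βl = 2π × 0.417 = 150°
tan(βl) = tan(150°) = -0.575
Z_in = Z_0·(Z_L + jZ_0·tanβl)/(Z_0 + jZ_L·tanβl)
     = 50·(210 − j28.7)/(50 − j121)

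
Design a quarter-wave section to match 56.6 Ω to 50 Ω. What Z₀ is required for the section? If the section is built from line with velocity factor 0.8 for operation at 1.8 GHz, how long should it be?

Z_qwt ≈ 53.2 Ω; length ≈ 3.33 cm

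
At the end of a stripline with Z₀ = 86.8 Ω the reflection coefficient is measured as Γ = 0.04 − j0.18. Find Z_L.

Z_L = Z_0·(1 + Γ)/(1 − Γ) = 86.8·(1.04 − j0.18)/(0.96 + j0.18)

Z_L ≈ 87.9 − j32.8 Ω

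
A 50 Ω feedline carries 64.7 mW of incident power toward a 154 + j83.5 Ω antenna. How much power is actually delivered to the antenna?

|Γ| = |(104 + j83.5)/(204 + j83.5)| = 0.605
|Γ|² = 0.366
P_refl = |Γ|²·P_inc = 23.7 mW, P_del = (1 − |Γ|²)·P_inc = 41 mW

P_delivered ≈ 41 mW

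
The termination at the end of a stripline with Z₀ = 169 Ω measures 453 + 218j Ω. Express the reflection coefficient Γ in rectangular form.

Γ = (Z_L − Z_0)/(Z_L + Z_0) = (284 + j218)/(622 + j218)

Γ ≈ 0.516 + j0.17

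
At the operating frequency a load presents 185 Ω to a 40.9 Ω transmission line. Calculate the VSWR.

Γ = (185 − 40.9)/(185 + 40.9) = 0.638
VSWR = (1 + 0.638)/(1 − 0.638)

VSWR ≈ 4.52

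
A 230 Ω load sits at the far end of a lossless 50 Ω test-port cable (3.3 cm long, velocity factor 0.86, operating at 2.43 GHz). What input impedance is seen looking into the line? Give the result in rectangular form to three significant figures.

Z_in ≈ 12.5 + j19 Ω

λ = v/f = 0.86·c / 2.43 GHz = 0.106 m
βl = 2π·l/λ = 2π × 0.311 = 112°
tan(βl) = tan(112°) = -2.49
Z_in = Z_0·(Z_L + jZ_0·tanβl)/(Z_0 + jZ_L·tanβl)
     = 50·(230 − j124)/(50 − j572)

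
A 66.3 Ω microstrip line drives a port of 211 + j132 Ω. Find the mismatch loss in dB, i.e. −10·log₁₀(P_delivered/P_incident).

mismatch loss ≈ 2.27 dB

Γ = (144.7 + j132)/(277.3 + j132), |Γ| = 0.638
|Γ|² = 0.407, so P_del/P_inc = 1 − |Γ|² = 0.593
ML = −10·log₁₀(1 − |Γ|²)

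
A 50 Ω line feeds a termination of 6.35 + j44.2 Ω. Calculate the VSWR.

Γ = (Z_L − Z_0)/(Z_L + Z_0) = (-43.65 + j44.2)/(56.35 + j44.2)
|Γ| = 62.1/71.6 = 0.867
VSWR = (1 + |Γ|)/(1 − |Γ|) = 1.87/0.133

VSWR ≈ 14.1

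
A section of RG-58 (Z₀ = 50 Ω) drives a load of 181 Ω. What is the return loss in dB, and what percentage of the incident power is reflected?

Γ = (181 − 50)/(181 + 50) = 0.567
RL = −20·log₁₀(0.567) = 4.93 dB
P_refl/P_inc = |Γ|² = 0.322

RL ≈ 4.93 dB; 32.2% of incident power reflected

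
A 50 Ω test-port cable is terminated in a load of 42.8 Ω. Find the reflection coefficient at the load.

Γ = (Z_L − Z_0)/(Z_L + Z_0) = (42.8 − 50)/(42.8 + 50) = -7.2/92.8

Γ = -0.0776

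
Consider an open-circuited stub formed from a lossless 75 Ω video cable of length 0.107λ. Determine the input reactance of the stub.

X_in ≈ -94.2 Ω (capacitive)

βl = 2π × 0.107 = 38.5°
tan(βl) = 0.796
For an open-circuited stub, Z_in = −jZ_0·cot(βl) = −jZ_0/tan(βl)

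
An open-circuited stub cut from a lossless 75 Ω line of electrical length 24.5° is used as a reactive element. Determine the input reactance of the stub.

tan(βl) = 0.456
For an open-circuited stub, Z_in = −jZ_0·cot(βl) = −jZ_0/tan(βl)

X_in ≈ -165 Ω (capacitive)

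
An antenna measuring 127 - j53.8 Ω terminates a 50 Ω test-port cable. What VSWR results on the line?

Γ = (Z_L − Z_0)/(Z_L + Z_0) = (77 − j53.8)/(177 − j53.8)
|Γ| = 93.9/185 = 0.508
VSWR = (1 + |Γ|)/(1 − |Γ|) = 1.51/0.492

VSWR ≈ 3.06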